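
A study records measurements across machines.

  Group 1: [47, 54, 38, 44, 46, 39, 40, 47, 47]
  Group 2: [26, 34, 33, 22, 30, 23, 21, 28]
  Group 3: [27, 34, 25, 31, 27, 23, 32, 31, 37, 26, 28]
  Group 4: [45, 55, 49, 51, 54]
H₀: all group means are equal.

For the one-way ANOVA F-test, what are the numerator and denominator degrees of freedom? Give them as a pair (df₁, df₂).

degrees of freedom = [3, 29]

k = 4 groups, N = 33 total
df = (k−1, N−k) = (4−1, 33−4) = (3, 29)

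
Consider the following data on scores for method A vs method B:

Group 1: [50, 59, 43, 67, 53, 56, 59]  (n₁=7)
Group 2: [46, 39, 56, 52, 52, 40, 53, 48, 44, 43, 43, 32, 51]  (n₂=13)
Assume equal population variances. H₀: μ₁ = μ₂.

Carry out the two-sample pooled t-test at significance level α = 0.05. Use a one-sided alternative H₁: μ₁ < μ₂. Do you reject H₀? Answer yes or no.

reject H₀: no

x̄₁=55.286, s₁=7.631, n₁=7
x̄₂=46.077, s₂=6.788, n₂=13
s_p² = [6·7.631² + 12·6.788²]/18 = 50.1306
SE = √(s_p²·(1/7+1/13)) = 3.3193
t = (55.286−46.077)/3.3193 = 2.7743
df = 18
p-value (one-sided, H₁ less) = 0.99375
At α=0.05: p ≥ α → fail to reject H₀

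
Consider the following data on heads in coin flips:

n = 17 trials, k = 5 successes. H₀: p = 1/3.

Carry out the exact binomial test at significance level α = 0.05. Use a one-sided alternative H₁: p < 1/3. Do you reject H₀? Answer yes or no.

Exact binomial: n=17, k=5, p₀=1/3=0.3333
P(X≤5) from Σ C(n,i)·p₀^i·(1−p₀)^(n−i)
p-value (one-sided, H₁ less) = 0.47767
At α=0.05: p ≥ α → fail to reject H₀

reject H₀: no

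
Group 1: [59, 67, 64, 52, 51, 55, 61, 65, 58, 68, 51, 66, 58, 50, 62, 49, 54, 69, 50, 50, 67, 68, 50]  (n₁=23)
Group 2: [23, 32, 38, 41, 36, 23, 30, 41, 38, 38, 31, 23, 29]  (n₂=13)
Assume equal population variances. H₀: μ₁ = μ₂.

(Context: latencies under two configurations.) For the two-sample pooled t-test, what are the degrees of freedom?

df = n₁ + n₂ − 2 = 23 + 13 − 2 = 34

degrees of freedom = 34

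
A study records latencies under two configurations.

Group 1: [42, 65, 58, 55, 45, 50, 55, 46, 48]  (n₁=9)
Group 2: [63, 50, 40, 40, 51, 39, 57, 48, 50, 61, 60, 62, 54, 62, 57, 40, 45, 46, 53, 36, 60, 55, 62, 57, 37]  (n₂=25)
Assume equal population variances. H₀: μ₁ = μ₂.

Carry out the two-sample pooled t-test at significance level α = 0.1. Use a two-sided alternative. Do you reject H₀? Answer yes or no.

x̄₁=51.556, s₁=7.299, n₁=9
x̄₂=51.400, s₂=8.902, n₂=25
s_p² = [8·7.299² + 24·8.902²]/32 = 72.7569
SE = √(s_p²·(1/9+1/25)) = 3.3158
t = (51.556−51.400)/3.3158 = 0.0469
df = 32
p-value (two-sided) = 0.96287
At α=0.1: p ≥ α → fail to reject H₀

reject H₀: no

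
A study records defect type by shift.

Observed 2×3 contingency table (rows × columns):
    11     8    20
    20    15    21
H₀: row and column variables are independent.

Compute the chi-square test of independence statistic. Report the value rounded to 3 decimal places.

test statistic = 1.783

Row totals [39, 56], col totals [31, 23, 41], n=95
χ² = (11−12.73)²/12.73 + (8−9.44)²/9.44 + (20−16.83)²/16.83 + (20−18.27)²/18.27 + (15−13.56)²/13.56 + (21−24.17)²/24.17 = 1.7827
df = 2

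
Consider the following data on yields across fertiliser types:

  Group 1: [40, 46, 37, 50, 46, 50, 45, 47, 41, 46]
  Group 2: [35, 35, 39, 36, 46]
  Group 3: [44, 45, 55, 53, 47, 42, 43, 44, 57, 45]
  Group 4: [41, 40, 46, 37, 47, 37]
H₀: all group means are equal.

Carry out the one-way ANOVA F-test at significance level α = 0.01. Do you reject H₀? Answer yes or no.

reject H₀: yes

Group means [44.80, 38.20, 47.50, 41.33], grand mean 43.935
SSB = Σnᵢ(x̄ᵢ−x̄)² = 339.638; SSW = ΣΣ(x−x̄ᵢ)² = 606.233
MSB = 339.638/3 = 113.2125; MSW = 606.233/27 = 22.4531
F = MSB/MSW = 5.0422
df = (3, 27)
p-value (upper-tail) = 0.00666
At α=0.01: p < α → reject H₀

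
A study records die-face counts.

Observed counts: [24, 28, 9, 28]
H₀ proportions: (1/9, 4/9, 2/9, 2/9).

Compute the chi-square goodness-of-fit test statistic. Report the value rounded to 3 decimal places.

n = 89; E_i = n·p_i = [9.89, 39.56, 19.78, 19.78]
χ² = (24−9.89)²/9.89 + (28−39.56)²/39.56 + (9−19.78)²/19.78 + (28−19.78)²/19.78 = 32.8034
df = 3

test statistic = 32.803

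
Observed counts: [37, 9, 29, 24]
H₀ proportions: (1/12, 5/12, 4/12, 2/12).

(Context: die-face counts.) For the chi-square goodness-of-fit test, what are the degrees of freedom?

degrees of freedom = 3

df = k − 1 = 4 − 1 = 3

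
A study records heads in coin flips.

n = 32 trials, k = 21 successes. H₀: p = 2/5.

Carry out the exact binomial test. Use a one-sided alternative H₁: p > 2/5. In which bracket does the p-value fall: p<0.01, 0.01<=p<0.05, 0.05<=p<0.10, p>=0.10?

p-value bracket: p<0.01

Exact binomial: n=32, k=21, p₀=2/5=0.4000
P(X≥21) from Σ C(n,i)·p₀^i·(1−p₀)^(n−i)
p-value (one-sided, H₁ greater) = 0.00301
→ bracket: p<0.01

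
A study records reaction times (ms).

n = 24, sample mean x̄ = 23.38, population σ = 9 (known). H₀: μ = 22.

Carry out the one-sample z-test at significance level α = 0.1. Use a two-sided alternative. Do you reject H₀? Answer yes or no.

SE = σ/√n = 9/√24 = 1.8371
z = (x̄−μ₀)/SE = (23.38−22)/1.8371 = 0.7512
p-value (two-sided) = 0.45255
At α=0.1: p ≥ α → fail to reject H₀

reject H₀: no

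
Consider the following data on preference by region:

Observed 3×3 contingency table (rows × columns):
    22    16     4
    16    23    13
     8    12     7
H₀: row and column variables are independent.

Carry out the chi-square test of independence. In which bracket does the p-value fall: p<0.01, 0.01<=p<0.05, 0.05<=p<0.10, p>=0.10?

Row totals [42, 52, 27], col totals [46, 51, 24], n=121
χ² = (22−15.97)²/15.97 + (16−17.70)²/17.70 + (4−8.33)²/8.33 + (16−19.77)²/19.77 + (23−21.92)²/21.92 + (13−10.31)²/10.31 + (8−10.26)²/10.26 + (12−11.38)²/11.38 + (7−5.36)²/5.36 = 7.2043
df = 4
p-value (upper-tail) = 0.12548
→ bracket: p>=0.10

p-value bracket: p>=0.10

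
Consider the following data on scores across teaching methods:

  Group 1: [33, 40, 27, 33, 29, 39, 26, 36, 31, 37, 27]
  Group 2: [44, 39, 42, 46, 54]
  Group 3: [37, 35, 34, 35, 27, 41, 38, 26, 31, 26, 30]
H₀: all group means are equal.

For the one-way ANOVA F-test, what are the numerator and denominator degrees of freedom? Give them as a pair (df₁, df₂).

degrees of freedom = [2, 24]

k = 3 groups, N = 27 total
df = (k−1, N−k) = (3−1, 27−3) = (2, 24)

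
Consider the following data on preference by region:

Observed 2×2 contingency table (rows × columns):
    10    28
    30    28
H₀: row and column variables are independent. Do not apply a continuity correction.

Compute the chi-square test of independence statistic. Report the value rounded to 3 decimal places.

Row totals [38, 58], col totals [40, 56], n=96
χ² = (10−15.83)²/15.83 + (28−22.17)²/22.17 + (30−24.17)²/24.17 + (28−33.83)²/33.83 = 6.0980
df = 1

test statistic = 6.098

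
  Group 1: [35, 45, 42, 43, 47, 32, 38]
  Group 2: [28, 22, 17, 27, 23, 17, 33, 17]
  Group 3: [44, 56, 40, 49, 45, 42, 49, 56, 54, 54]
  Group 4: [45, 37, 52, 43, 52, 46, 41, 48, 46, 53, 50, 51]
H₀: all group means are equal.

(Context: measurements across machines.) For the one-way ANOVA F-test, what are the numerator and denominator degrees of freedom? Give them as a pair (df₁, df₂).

degrees of freedom = [3, 33]

k = 4 groups, N = 37 total
df = (k−1, N−k) = (4−1, 37−4) = (3, 33)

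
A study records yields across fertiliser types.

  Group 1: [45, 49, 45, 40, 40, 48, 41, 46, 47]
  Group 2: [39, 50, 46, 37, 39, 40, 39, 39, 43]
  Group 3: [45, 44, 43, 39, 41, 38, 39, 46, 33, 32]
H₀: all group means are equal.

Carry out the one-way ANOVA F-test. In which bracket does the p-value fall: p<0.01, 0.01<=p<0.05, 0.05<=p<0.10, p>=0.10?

Group means [44.56, 41.33, 40.00], grand mean 41.893
SSB = Σnᵢ(x̄ᵢ−x̄)² = 102.456; SSW = ΣΣ(x−x̄ᵢ)² = 442.222
MSB = 102.456/2 = 51.2282; MSW = 442.222/25 = 17.6889
F = MSB/MSW = 2.8961
df = (2, 25)
p-value (upper-tail) = 0.07392
→ bracket: 0.05<=p<0.10

p-value bracket: 0.05<=p<0.10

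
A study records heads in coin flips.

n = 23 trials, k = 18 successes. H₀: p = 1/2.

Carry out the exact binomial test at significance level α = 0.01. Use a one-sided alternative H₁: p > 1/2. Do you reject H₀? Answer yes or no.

Exact binomial: n=23, k=18, p₀=1/2=0.5000
P(X≥18) from Σ C(n,i)·p₀^i·(1−p₀)^(n−i)
p-value (one-sided, H₁ greater) = 0.00531
At α=0.01: p < α → reject H₀

reject H₀: yes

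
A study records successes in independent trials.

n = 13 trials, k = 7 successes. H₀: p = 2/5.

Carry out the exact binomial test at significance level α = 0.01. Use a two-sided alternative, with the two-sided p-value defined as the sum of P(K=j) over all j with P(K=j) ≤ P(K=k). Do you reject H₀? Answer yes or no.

reject H₀: no

Exact binomial: n=13, k=7, p₀=2/5=0.4000
P(X=j) = C(n,j)·p₀^j·(1−p₀)^(n−j); p = Σ P(X=j) over j with P(X=j) ≤ P(X=7)
p-value (two-sided) = 0.39742
At α=0.01: p ≥ α → fail to reject H₀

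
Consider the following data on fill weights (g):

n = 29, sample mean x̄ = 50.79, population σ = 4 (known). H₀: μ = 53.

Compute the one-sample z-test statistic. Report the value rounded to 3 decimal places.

SE = σ/√n = 4/√29 = 0.7428
z = (x̄−μ₀)/SE = (50.79−53)/0.7428 = -2.9753

test statistic = -2.975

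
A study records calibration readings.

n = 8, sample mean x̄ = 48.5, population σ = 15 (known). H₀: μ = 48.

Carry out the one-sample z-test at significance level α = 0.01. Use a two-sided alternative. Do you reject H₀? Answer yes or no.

reject H₀: no

SE = σ/√n = 15/√8 = 5.3033
z = (x̄−μ₀)/SE = (48.5−48)/5.3033 = 0.0943
p-value (two-sided) = 0.92489
At α=0.01: p ≥ α → fail to reject H₀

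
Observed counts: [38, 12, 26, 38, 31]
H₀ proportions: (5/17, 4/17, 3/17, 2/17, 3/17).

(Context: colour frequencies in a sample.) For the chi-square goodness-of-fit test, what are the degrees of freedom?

df = k − 1 = 5 − 1 = 4

degrees of freedom = 4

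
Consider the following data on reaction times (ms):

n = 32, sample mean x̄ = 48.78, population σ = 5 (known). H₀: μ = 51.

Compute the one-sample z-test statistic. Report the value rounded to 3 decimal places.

SE = σ/√n = 5/√32 = 0.8839
z = (x̄−μ₀)/SE = (48.78−51)/0.8839 = -2.5116

test statistic = -2.512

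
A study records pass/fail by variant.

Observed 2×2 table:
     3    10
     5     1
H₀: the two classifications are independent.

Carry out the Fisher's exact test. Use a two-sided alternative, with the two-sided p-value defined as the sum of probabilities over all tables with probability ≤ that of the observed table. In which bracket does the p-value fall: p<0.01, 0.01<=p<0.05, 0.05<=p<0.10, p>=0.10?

p-value bracket: 0.01<=p<0.05

Margins: r₁=13, r₂=6, c₁=8, c₂=11, n=19
p_obs = C(13,3)·C(6,5)/C(19,8); sum pmf over tables with pmf ≤ p_obs
p-value (two-sided) = 0.04076
→ bracket: 0.01<=p<0.05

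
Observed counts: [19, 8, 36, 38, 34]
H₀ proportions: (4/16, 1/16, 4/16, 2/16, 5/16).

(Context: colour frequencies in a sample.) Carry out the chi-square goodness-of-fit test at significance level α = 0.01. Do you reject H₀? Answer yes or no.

n = 135; E_i = n·p_i = [33.75, 8.44, 33.75, 16.88, 42.19]
χ² = (19−33.75)²/33.75 + (8−8.44)²/8.44 + (36−33.75)²/33.75 + (38−16.88)²/16.88 + (34−42.19)²/42.19 = 34.6533
df = 4
p-value (upper-tail) = 0.00000
At α=0.01: p < α → reject H₀

reject H₀: yes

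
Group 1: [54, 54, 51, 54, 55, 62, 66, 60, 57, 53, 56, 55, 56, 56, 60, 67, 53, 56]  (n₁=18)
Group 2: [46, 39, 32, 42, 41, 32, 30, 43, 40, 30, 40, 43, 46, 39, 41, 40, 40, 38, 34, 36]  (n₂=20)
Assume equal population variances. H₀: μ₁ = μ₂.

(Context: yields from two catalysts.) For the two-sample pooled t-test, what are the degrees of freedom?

degrees of freedom = 36

df = n₁ + n₂ − 2 = 18 + 20 − 2 = 36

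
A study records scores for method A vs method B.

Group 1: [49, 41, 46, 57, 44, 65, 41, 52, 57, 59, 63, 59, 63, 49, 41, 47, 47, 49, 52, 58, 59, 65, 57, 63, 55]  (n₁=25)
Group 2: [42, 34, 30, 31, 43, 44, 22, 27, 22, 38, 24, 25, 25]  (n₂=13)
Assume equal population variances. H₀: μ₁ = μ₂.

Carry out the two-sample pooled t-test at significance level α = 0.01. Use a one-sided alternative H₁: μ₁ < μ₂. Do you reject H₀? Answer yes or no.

x̄₁=53.520, s₁=7.773, n₁=25
x̄₂=31.308, s₂=8.118, n₂=13
s_p² = [24·7.773² + 12·8.118²]/36 = 62.2503
SE = √(s_p²·(1/25+1/13)) = 2.6979
t = (53.520−31.308)/2.6979 = 8.2333
df = 36
p-value (one-sided, H₁ less) = 1.00000
At α=0.01: p ≥ α → fail to reject H₀

reject H₀: no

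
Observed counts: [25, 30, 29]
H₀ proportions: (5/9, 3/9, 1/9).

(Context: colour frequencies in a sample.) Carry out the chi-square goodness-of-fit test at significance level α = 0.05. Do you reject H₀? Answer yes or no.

n = 84; E_i = n·p_i = [46.67, 28.00, 9.33]
χ² = (25−46.67)²/46.67 + (30−28.00)²/28.00 + (29−9.33)²/9.33 = 51.6429
df = 2
p-value (upper-tail) = 0.00000
At α=0.05: p < α → reject H₀

reject H₀: yes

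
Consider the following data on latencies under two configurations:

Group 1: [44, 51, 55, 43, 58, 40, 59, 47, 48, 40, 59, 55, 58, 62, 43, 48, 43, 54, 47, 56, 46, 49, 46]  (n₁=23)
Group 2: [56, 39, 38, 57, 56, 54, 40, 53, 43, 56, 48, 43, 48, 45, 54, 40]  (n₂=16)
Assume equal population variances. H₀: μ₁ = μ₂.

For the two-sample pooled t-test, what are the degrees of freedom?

df = n₁ + n₂ − 2 = 23 + 16 − 2 = 37

degrees of freedom = 37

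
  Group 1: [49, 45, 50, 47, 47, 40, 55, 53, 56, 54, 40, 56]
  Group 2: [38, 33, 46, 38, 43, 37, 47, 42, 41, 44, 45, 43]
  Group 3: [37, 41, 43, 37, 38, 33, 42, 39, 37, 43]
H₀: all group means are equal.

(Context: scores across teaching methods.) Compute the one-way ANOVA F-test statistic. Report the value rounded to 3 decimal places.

test statistic = 15.916

Group means [49.33, 41.42, 39.00], grand mean 43.500
SSB = Σnᵢ(x̄ᵢ−x̄)² = 662.917; SSW = ΣΣ(x−x̄ᵢ)² = 645.583
MSB = 662.917/2 = 331.4583; MSW = 645.583/31 = 20.8253
F = MSB/MSW = 15.9162
df = (2, 31)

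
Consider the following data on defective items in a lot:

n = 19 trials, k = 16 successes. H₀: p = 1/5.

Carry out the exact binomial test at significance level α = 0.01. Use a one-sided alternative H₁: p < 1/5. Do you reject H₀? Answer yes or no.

reject H₀: no

Exact binomial: n=19, k=16, p₀=1/5=0.2000
P(X≤16) from Σ C(n,i)·p₀^i·(1−p₀)^(n−i)
p-value (one-sided, H₁ less) = 1.00000
At α=0.01: p ≥ α → fail to reject H₀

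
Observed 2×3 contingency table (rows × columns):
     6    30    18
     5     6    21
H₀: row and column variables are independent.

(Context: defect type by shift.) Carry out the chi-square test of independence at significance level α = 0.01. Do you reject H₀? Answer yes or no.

Row totals [54, 32], col totals [11, 36, 39], n=86
χ² = (6−6.91)²/6.91 + (30−22.60)²/22.60 + (18−24.49)²/24.49 + (5−4.09)²/4.09 + (6−13.40)²/13.40 + (21−14.51)²/14.51 = 11.4426
df = 2
p-value (upper-tail) = 0.00328
At α=0.01: p < α → reject H₀

reject H₀: yes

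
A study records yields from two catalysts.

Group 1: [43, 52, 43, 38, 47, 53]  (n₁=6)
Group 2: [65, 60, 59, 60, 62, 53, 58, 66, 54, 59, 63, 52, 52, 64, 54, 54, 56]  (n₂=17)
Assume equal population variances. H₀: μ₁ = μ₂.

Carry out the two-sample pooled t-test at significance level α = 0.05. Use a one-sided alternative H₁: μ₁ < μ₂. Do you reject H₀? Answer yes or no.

x̄₁=46.000, s₁=5.797, n₁=6
x̄₂=58.294, s₂=4.661, n₂=17
s_p² = [5·5.797² + 16·4.661²]/21 = 24.5490
SE = √(s_p²·(1/6+1/17)) = 2.3528
t = (46.000−58.294)/2.3528 = -5.2254
df = 21
p-value (one-sided, H₁ less) = 0.00002
At α=0.05: p < α → reject H₀

reject H₀: yes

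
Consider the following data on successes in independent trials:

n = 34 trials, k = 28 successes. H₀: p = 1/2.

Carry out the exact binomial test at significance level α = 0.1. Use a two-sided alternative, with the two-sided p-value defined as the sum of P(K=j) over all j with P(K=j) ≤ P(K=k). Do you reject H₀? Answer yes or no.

reject H₀: yes

Exact binomial: n=34, k=28, p₀=1/2=0.5000
P(X=j) = C(n,j)·p₀^j·(1−p₀)^(n−j); p = Σ P(X=j) over j with P(X=j) ≤ P(X=28)
p-value (two-sided) = 0.00020
At α=0.1: p < α → reject H₀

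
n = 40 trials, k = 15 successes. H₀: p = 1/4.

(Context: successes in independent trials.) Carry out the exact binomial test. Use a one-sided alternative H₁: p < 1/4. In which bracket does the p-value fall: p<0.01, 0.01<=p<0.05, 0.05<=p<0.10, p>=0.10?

p-value bracket: p>=0.10

Exact binomial: n=40, k=15, p₀=1/4=0.2500
P(X≤15) from Σ C(n,i)·p₀^i·(1−p₀)^(n−i)
p-value (one-sided, H₁ less) = 0.97376
→ bracket: p>=0.10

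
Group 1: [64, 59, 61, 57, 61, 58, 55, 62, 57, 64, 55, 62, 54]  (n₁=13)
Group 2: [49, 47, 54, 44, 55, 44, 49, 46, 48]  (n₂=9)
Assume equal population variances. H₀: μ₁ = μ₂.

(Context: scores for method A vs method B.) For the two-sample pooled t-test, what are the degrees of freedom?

degrees of freedom = 20

df = n₁ + n₂ − 2 = 13 + 9 − 2 = 20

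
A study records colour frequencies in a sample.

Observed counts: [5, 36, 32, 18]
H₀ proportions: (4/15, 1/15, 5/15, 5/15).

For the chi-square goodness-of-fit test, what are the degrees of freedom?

degrees of freedom = 3

df = k − 1 = 4 − 1 = 3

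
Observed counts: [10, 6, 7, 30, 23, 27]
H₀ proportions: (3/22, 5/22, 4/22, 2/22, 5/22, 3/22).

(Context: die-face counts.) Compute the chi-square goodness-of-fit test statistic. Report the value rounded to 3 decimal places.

n = 103; E_i = n·p_i = [14.05, 23.41, 18.73, 9.36, 23.41, 14.05]
χ² = (10−14.05)²/14.05 + (6−23.41)²/23.41 + (7−18.73)²/18.73 + (30−9.36)²/9.36 + (23−23.41)²/23.41 + (27−14.05)²/14.05 = 78.8916
df = 5

test statistic = 78.892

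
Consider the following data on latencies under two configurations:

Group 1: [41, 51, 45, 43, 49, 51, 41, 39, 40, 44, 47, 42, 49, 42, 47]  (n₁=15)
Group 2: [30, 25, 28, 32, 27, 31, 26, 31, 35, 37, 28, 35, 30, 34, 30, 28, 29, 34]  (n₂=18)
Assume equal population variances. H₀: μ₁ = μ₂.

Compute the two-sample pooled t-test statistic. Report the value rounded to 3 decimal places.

x̄₁=44.733, s₁=4.026, n₁=15
x̄₂=30.556, s₂=3.382, n₂=18
s_p² = [14·4.026² + 17·3.382²]/31 = 13.5928
SE = √(s_p²·(1/15+1/18)) = 1.2889
t = (44.733−30.556)/1.2889 = 10.9996
df = 31

test statistic = 11.000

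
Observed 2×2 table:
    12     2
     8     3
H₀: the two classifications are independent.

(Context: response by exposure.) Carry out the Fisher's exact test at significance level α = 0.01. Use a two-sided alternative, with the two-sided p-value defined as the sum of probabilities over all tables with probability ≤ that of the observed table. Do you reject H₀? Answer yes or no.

Margins: r₁=14, r₂=11, c₁=20, c₂=5, n=25
p_obs = C(14,12)·C(11,8)/C(25,20); sum pmf over tables with pmf ≤ p_obs
p-value (two-sided) = 0.62319
At α=0.01: p ≥ α → fail to reject H₀

reject H₀: no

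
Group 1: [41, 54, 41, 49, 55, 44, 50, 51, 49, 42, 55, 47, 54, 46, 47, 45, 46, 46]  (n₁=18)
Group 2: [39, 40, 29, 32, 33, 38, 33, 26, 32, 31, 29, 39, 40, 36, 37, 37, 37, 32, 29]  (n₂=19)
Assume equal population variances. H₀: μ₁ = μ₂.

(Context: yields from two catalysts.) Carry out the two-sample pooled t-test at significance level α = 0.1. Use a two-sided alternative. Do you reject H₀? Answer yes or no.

reject H₀: yes

x̄₁=47.889, s₁=4.588, n₁=18
x̄₂=34.158, s₂=4.285, n₂=19
s_p² = [17·4.588² + 18·4.285²]/35 = 19.6658
SE = √(s_p²·(1/18+1/19)) = 1.4586
t = (47.889−34.158)/1.4586 = 9.4136
df = 35
p-value (two-sided) = 0.00000
At α=0.1: p < α → reject H₀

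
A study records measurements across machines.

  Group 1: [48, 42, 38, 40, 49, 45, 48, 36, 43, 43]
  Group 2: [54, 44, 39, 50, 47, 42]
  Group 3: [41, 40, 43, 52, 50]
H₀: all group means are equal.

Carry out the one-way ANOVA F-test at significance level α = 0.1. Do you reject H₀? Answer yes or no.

Group means [43.20, 46.00, 45.20], grand mean 44.476
SSB = Σnᵢ(x̄ᵢ−x̄)² = 32.838; SSW = ΣΣ(x−x̄ᵢ)² = 442.400
MSB = 32.838/2 = 16.4190; MSW = 442.400/18 = 24.5778
F = MSB/MSW = 0.6680
df = (2, 18)
p-value (upper-tail) = 0.52497
At α=0.1: p ≥ α → fail to reject H₀

reject H₀: no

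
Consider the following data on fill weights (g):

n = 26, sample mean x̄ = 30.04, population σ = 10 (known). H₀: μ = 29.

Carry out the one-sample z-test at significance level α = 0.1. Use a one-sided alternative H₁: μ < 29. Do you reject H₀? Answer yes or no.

reject H₀: no

SE = σ/√n = 10/√26 = 1.9612
z = (x̄−μ₀)/SE = (30.04−29)/1.9612 = 0.5303
p-value (one-sided, H₁ less) = 0.70205
At α=0.1: p ≥ α → fail to reject H₀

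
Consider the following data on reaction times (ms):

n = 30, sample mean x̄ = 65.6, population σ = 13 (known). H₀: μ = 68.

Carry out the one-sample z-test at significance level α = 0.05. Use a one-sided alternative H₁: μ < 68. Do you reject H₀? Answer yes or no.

reject H₀: no

SE = σ/√n = 13/√30 = 2.3735
z = (x̄−μ₀)/SE = (65.6−68)/2.3735 = -1.0112
p-value (one-sided, H₁ less) = 0.15597
At α=0.05: p ≥ α → fail to reject H₀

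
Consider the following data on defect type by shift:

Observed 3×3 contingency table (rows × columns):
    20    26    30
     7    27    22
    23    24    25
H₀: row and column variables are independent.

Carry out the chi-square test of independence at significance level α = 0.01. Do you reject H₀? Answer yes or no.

reject H₀: no

Row totals [76, 56, 72], col totals [50, 77, 77], n=204
χ² = (20−18.63)²/18.63 + (26−28.69)²/28.69 + (30−28.69)²/28.69 + (7−13.73)²/13.73 + (27−21.14)²/21.14 + (22−21.14)²/21.14 + (23−17.65)²/17.65 + (24−27.18)²/27.18 + (25−27.18)²/27.18 = 7.5390
df = 4
p-value (upper-tail) = 0.11000
At α=0.01: p ≥ α → fail to reject H₀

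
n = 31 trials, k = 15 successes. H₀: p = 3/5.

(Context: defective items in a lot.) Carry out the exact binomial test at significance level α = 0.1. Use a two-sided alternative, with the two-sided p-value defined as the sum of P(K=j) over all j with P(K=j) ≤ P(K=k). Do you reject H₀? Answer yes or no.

reject H₀: no

Exact binomial: n=31, k=15, p₀=3/5=0.6000
P(X=j) = C(n,j)·p₀^j·(1−p₀)^(n−j); p = Σ P(X=j) over j with P(X=j) ≤ P(X=15)
p-value (two-sided) = 0.20220
At α=0.1: p ≥ α → fail to reject H₀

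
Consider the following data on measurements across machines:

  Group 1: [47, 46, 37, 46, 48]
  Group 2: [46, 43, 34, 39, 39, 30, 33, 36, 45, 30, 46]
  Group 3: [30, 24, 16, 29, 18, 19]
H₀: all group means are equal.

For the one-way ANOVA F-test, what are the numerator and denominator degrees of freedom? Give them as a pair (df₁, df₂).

k = 3 groups, N = 22 total
df = (k−1, N−k) = (3−1, 22−3) = (2, 19)

degrees of freedom = [2, 19]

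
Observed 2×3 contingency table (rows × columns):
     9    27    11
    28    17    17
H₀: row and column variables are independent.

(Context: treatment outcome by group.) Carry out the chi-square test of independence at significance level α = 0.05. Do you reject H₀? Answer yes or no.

Row totals [47, 62], col totals [37, 44, 28], n=109
χ² = (9−15.95)²/15.95 + (27−18.97)²/18.97 + (11−12.07)²/12.07 + (28−21.05)²/21.05 + (17−25.03)²/25.03 + (17−15.93)²/15.93 = 11.4682
df = 2
p-value (upper-tail) = 0.00323
At α=0.05: p < α → reject H₀

reject H₀: yes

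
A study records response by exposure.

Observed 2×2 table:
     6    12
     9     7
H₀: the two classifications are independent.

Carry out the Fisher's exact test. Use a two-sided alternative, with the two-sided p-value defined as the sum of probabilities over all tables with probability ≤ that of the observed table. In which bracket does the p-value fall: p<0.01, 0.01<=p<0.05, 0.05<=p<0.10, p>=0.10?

p-value bracket: p>=0.10

Margins: r₁=18, r₂=16, c₁=15, c₂=19, n=34
p_obs = C(18,6)·C(16,9)/C(34,15); sum pmf over tables with pmf ≤ p_obs
p-value (two-sided) = 0.29982
→ bracket: p>=0.10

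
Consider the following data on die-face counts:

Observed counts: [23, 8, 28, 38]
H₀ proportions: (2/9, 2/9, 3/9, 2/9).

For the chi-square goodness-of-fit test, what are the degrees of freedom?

df = k − 1 = 4 − 1 = 3

degrees of freedom = 3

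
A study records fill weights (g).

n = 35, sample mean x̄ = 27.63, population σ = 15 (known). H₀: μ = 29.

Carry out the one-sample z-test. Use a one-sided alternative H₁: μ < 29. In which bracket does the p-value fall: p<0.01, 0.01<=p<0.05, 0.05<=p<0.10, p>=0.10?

p-value bracket: p>=0.10

SE = σ/√n = 15/√35 = 2.5355
z = (x̄−μ₀)/SE = (27.63−29)/2.5355 = -0.5403
p-value (one-sided, H₁ less) = 0.29448
→ bracket: p>=0.10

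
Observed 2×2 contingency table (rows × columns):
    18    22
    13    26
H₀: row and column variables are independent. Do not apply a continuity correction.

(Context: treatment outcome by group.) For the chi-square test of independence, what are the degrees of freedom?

df = (r−1)(c−1) = (2−1)·(2−1) = 1

degrees of freedom = 1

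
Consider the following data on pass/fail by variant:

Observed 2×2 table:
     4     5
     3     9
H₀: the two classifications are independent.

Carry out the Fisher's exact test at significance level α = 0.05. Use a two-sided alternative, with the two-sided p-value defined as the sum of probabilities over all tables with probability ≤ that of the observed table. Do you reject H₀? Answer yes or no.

reject H₀: no

Margins: r₁=9, r₂=12, c₁=7, c₂=14, n=21
p_obs = C(9,4)·C(12,3)/C(21,7); sum pmf over tables with pmf ≤ p_obs
p-value (two-sided) = 0.39721
At α=0.05: p ≥ α → fail to reject H₀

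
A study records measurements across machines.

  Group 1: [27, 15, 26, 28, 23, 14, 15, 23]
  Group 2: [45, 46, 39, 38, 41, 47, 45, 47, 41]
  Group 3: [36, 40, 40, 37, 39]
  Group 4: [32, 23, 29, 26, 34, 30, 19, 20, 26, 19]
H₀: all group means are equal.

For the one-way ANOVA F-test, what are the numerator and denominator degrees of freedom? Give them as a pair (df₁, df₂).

degrees of freedom = [3, 28]

k = 4 groups, N = 32 total
df = (k−1, N−k) = (4−1, 32−4) = (3, 28)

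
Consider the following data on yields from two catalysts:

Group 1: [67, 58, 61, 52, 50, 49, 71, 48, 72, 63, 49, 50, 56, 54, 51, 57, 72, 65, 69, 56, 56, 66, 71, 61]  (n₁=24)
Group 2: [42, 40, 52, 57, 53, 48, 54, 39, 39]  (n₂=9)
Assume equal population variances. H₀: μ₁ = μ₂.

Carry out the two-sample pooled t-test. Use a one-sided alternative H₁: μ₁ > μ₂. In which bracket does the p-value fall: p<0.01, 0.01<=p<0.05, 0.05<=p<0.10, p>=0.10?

p-value bracket: p<0.01

x̄₁=59.333, s₁=8.207, n₁=24
x̄₂=47.111, s₂=7.184, n₂=9
s_p² = [23·8.207² + 8·7.184²]/31 = 63.2975
SE = √(s_p²·(1/24+1/9)) = 3.1097
t = (59.333−47.111)/3.1097 = 3.9303
df = 31
p-value (one-sided, H₁ greater) = 0.00022
→ bracket: p<0.01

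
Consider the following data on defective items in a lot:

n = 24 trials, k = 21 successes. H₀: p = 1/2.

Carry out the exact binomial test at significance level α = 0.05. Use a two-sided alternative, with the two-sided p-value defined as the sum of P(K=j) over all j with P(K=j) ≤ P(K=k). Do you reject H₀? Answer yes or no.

reject H₀: yes

Exact binomial: n=24, k=21, p₀=1/2=0.5000
P(X=j) = C(n,j)·p₀^j·(1−p₀)^(n−j); p = Σ P(X=j) over j with P(X=j) ≤ P(X=21)
p-value (two-sided) = 0.00028
At α=0.05: p < α → reject H₀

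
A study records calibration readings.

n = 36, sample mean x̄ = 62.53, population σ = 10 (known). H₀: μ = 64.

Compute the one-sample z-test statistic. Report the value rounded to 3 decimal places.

test statistic = -0.882

SE = σ/√n = 10/√36 = 1.6667
z = (x̄−μ₀)/SE = (62.53−64)/1.6667 = -0.8820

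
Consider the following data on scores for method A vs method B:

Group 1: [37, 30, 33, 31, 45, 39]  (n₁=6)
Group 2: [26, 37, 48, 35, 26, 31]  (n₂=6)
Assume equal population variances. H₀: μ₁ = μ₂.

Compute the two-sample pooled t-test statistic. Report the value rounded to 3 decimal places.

x̄₁=35.833, s₁=5.672, n₁=6
x̄₂=33.833, s₂=8.280, n₂=6
s_p² = [5·5.672² + 5·8.280²]/10 = 50.3667
SE = √(s_p²·(1/6+1/6)) = 4.0974
t = (35.833−33.833)/4.0974 = 0.4881
df = 10

test statistic = 0.488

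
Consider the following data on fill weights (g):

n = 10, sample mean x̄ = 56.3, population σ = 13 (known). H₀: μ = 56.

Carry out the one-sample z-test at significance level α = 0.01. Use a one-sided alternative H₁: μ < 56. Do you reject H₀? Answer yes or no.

reject H₀: no

SE = σ/√n = 13/√10 = 4.1110
z = (x̄−μ₀)/SE = (56.3−56)/4.1110 = 0.0730
p-value (one-sided, H₁ less) = 0.52909
At α=0.01: p ≥ α → fail to reject H₀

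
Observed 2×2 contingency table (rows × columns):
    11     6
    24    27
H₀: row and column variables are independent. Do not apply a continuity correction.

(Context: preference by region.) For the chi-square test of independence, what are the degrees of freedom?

degrees of freedom = 1

df = (r−1)(c−1) = (2−1)·(2−1) = 1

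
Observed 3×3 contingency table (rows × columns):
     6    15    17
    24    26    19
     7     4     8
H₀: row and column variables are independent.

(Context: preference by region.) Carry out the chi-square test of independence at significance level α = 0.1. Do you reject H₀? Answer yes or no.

reject H₀: no

Row totals [38, 69, 19], col totals [37, 45, 44], n=126
χ² = (6−11.16)²/11.16 + (15−13.57)²/13.57 + (17−13.27)²/13.27 + (24−20.26)²/20.26 + (26−24.64)²/24.64 + (19−24.10)²/24.10 + (7−5.58)²/5.58 + (4−6.79)²/6.79 + (8−6.63)²/6.63 = 7.2118
df = 4
p-value (upper-tail) = 0.12511
At α=0.1: p ≥ α → fail to reject H₀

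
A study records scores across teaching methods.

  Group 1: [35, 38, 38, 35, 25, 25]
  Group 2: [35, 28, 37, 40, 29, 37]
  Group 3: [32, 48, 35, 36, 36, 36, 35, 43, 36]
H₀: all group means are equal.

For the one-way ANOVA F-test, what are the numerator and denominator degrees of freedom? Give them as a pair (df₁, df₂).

degrees of freedom = [2, 18]

k = 3 groups, N = 21 total
df = (k−1, N−k) = (3−1, 21−3) = (2, 18)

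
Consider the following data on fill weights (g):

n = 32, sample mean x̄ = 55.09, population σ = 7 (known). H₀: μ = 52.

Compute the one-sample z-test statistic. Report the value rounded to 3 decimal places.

SE = σ/√n = 7/√32 = 1.2374
z = (x̄−μ₀)/SE = (55.09−52)/1.2374 = 2.4971

test statistic = 2.497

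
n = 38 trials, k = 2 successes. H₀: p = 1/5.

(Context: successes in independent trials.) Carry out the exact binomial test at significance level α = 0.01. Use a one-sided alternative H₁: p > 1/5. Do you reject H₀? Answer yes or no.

Exact binomial: n=38, k=2, p₀=1/5=0.2000
P(X≥2) from Σ C(n,i)·p₀^i·(1−p₀)^(n−i)
p-value (one-sided, H₁ greater) = 0.99782
At α=0.01: p ≥ α → fail to reject H₀

reject H₀: no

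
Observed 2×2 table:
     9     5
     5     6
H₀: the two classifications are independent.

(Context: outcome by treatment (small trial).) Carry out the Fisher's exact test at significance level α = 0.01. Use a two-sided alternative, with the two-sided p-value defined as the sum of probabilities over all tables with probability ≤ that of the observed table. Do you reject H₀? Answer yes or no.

reject H₀: no

Margins: r₁=14, r₂=11, c₁=14, c₂=11, n=25
p_obs = C(14,9)·C(11,5)/C(25,14); sum pmf over tables with pmf ≤ p_obs
p-value (two-sided) = 0.43466
At α=0.01: p ≥ α → fail to reject H₀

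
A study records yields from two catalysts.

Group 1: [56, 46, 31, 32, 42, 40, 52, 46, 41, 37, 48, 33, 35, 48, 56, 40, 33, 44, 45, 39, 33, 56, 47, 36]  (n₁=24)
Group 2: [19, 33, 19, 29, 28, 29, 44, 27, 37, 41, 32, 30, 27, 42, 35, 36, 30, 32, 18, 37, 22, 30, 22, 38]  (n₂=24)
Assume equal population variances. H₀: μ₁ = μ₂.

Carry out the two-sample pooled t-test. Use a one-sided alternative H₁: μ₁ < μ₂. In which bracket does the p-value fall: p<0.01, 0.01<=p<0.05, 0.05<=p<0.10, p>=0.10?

x̄₁=42.333, s₁=7.856, n₁=24
x̄₂=30.708, s₂=7.304, n₂=24
s_p² = [23·7.856² + 23·7.304²]/46 = 57.5281
SE = √(s_p²·(1/24+1/24)) = 2.1895
t = (42.333−30.708)/2.1895 = 5.3094
df = 46
p-value (one-sided, H₁ less) = 1.00000
→ bracket: p>=0.10

p-value bracket: p>=0.10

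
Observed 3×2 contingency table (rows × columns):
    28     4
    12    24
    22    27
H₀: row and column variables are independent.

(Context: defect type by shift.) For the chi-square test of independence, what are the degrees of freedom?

df = (r−1)(c−1) = (3−1)·(2−1) = 2

degrees of freedom = 2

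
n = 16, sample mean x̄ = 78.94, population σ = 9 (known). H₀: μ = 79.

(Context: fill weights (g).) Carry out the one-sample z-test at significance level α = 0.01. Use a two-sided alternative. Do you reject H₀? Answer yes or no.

SE = σ/√n = 9/√16 = 2.2500
z = (x̄−μ₀)/SE = (78.94−79)/2.2500 = -0.0267
p-value (two-sided) = 0.97873
At α=0.01: p ≥ α → fail to reject H₀

reject H₀: no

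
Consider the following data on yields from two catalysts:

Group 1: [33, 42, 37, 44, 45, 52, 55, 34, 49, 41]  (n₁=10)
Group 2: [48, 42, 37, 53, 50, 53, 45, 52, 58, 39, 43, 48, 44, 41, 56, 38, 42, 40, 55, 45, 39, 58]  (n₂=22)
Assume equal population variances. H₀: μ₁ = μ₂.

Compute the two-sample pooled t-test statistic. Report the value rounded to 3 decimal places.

test statistic = -1.293

x̄₁=43.200, s₁=7.361, n₁=10
x̄₂=46.636, s₂=6.793, n₂=22
s_p² = [9·7.361² + 21·6.793²]/30 = 48.5564
SE = √(s_p²·(1/10+1/22)) = 2.6576
t = (43.200−46.636)/2.6576 = -1.2930
df = 30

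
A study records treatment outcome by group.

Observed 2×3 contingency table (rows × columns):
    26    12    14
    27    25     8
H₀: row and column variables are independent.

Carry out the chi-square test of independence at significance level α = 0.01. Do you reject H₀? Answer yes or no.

reject H₀: no

Row totals [52, 60], col totals [53, 37, 22], n=112
χ² = (26−24.61)²/24.61 + (12−17.18)²/17.18 + (14−10.21)²/10.21 + (27−28.39)²/28.39 + (25−19.82)²/19.82 + (8−11.79)²/11.79 = 5.6804
df = 2
p-value (upper-tail) = 0.05842
At α=0.01: p ≥ α → fail to reject H₀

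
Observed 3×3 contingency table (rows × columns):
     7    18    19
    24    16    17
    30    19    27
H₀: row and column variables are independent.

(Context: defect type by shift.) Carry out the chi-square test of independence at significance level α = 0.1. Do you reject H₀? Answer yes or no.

reject H₀: yes

Row totals [44, 57, 76], col totals [61, 53, 63], n=177
χ² = (7−15.16)²/15.16 + (18−13.18)²/13.18 + (19−15.66)²/15.66 + (24−19.64)²/19.64 + (16−17.07)²/17.07 + (17−20.29)²/20.29 + (30−26.19)²/26.19 + (19−22.76)²/22.76 + (27−27.05)²/27.05 = 9.6136
df = 4
p-value (upper-tail) = 0.04746
At α=0.1: p < α → reject H₀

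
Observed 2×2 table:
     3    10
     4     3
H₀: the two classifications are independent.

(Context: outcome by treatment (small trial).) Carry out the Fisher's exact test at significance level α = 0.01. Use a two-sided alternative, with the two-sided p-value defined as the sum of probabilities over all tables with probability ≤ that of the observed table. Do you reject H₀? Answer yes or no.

reject H₀: no

Margins: r₁=13, r₂=7, c₁=7, c₂=13, n=20
p_obs = C(13,3)·C(7,4)/C(20,7); sum pmf over tables with pmf ≤ p_obs
p-value (two-sided) = 0.17358
At α=0.01: p ≥ α → fail to reject H₀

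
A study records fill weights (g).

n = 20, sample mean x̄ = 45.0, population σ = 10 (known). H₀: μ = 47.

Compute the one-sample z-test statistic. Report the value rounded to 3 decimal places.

SE = σ/√n = 10/√20 = 2.2361
z = (x̄−μ₀)/SE = (45.0−47)/2.2361 = -0.8944

test statistic = -0.894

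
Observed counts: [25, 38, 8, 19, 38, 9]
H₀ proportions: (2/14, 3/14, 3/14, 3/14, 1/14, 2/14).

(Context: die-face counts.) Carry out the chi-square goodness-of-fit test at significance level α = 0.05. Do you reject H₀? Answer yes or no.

reject H₀: yes

n = 137; E_i = n·p_i = [19.57, 29.36, 29.36, 29.36, 9.79, 19.57]
χ² = (25−19.57)²/19.57 + (38−29.36)²/29.36 + (8−29.36)²/29.36 + (19−29.36)²/29.36 + (38−9.79)²/9.79 + (9−19.57)²/19.57 = 110.2993
df = 5
p-value (upper-tail) = 0.00000
At α=0.05: p < α → reject H₀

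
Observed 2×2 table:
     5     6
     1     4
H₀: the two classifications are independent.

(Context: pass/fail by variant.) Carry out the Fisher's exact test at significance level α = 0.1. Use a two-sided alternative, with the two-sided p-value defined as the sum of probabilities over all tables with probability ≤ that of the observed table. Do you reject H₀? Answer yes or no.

reject H₀: no

Margins: r₁=11, r₂=5, c₁=6, c₂=10, n=16
p_obs = C(11,5)·C(5,1)/C(16,6); sum pmf over tables with pmf ≤ p_obs
p-value (two-sided) = 0.58791
At α=0.1: p ≥ α → fail to reject H₀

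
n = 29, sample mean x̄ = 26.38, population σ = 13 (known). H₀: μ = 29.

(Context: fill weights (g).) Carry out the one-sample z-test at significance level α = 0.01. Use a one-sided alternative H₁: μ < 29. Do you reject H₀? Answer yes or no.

SE = σ/√n = 13/√29 = 2.4140
z = (x̄−μ₀)/SE = (26.38−29)/2.4140 = -1.0853
p-value (one-sided, H₁ less) = 0.13889
At α=0.01: p ≥ α → fail to reject H₀

reject H₀: no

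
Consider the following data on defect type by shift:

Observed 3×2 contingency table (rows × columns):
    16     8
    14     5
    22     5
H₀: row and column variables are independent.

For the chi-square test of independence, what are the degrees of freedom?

degrees of freedom = 2

df = (r−1)(c−1) = (3−1)·(2−1) = 2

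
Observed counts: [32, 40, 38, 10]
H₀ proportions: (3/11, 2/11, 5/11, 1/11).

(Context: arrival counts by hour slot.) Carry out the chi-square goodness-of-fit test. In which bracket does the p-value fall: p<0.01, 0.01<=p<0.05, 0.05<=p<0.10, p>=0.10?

p-value bracket: p<0.01

n = 120; E_i = n·p_i = [32.73, 21.82, 54.55, 10.91]
χ² = (32−32.73)²/32.73 + (40−21.82)²/21.82 + (38−54.55)²/54.55 + (10−10.91)²/10.91 = 20.2622
df = 3
p-value (upper-tail) = 0.00015
→ bracket: p<0.01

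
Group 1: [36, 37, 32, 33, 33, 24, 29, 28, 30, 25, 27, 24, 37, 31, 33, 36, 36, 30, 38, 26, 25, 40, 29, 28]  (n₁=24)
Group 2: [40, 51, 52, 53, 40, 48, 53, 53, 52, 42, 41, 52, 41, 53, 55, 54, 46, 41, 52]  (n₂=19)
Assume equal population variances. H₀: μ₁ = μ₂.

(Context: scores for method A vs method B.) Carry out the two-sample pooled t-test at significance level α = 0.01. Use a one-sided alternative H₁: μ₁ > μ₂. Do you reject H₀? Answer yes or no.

reject H₀: no

x̄₁=31.125, s₁=4.794, n₁=24
x̄₂=48.368, s₂=5.629, n₂=19
s_p² = [23·4.794² + 18·5.629²]/41 = 26.8060
SE = √(s_p²·(1/24+1/19)) = 1.5899
t = (31.125−48.368)/1.5899 = -10.8457
df = 41
p-value (one-sided, H₁ greater) = 1.00000
At α=0.01: p ≥ α → fail to reject H₀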